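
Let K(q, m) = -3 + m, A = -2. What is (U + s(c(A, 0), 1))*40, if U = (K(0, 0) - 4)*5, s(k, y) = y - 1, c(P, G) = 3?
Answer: -1400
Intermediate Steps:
s(k, y) = -1 + y
U = -35 (U = ((-3 + 0) - 4)*5 = (-3 - 4)*5 = -7*5 = -35)
(U + s(c(A, 0), 1))*40 = (-35 + (-1 + 1))*40 = (-35 + 0)*40 = -35*40 = -1400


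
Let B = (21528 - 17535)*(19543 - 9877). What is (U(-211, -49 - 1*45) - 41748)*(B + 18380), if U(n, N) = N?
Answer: -1615717030556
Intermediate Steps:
B = 38596338 (B = 3993*9666 = 38596338)
(U(-211, -49 - 1*45) - 41748)*(B + 18380) = ((-49 - 1*45) - 41748)*(38596338 + 18380) = ((-49 - 45) - 41748)*38614718 = (-94 - 41748)*38614718 = -41842*38614718 = -1615717030556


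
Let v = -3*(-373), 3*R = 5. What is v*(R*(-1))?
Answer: -1865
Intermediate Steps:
R = 5/3 (R = (1/3)*5 = 5/3 ≈ 1.6667)
v = 1119
v*(R*(-1)) = 1119*((5/3)*(-1)) = 1119*(-5/3) = -1865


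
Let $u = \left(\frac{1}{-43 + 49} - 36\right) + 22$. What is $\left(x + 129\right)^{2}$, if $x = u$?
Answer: $\frac{477481}{36} \approx 13263.0$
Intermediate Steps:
$u = - \frac{83}{6}$ ($u = \left(\frac{1}{6} - 36\right) + 22 = - \frac{215}{6} + 22 = - \frac{83}{6} \approx -13.833$)
$x = - \frac{83}{6} \approx -13.833$
$\left(x + 129\right)^{2} = \left(- \frac{83}{6} + 129\right)^{2} = \left(\frac{691}{6}\right)^{2} = \frac{477481}{36}$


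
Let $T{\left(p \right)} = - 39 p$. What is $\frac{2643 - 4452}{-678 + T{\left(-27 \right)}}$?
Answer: $- \frac{603}{125} \approx -4.824$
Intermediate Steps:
$\frac{2643 - 4452}{-678 + T{\left(-27 \right)}} = \frac{2643 - 4452}{-678 - -1053} = - \frac{1809}{-678 + 1053} = - \frac{1809}{375} = \left(-1809\right) \frac{1}{375} = - \frac{603}{125}$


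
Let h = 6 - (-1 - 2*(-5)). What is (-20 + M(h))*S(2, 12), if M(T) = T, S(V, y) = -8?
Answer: 184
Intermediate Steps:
h = -3 (h = 6 - (-1 + 10) = 6 - 1*9 = 6 - 9 = -3)
(-20 + M(h))*S(2, 12) = (-20 - 3)*(-8) = -23*(-8) = 184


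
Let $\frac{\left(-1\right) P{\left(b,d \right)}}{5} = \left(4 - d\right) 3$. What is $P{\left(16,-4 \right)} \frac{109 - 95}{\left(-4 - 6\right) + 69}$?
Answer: $- \frac{1680}{59} \approx -28.475$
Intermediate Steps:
$P{\left(b,d \right)} = -60 + 15 d$ ($P{\left(b,d \right)} = - 5 \left(4 - d\right) 3 = - 5 \left(12 - 3 d\right) = -60 + 15 d$)
$P{\left(16,-4 \right)} \frac{109 - 95}{\left(-4 - 6\right) + 69} = \left(-60 + 15 \left(-4\right)\right) \frac{109 - 95}{\left(-4 - 6\right) + 69} = \left(-60 - 60\right) \frac{14}{\left(-4 - 6\right) + 69} = - 120 \frac{14}{-10 + 69} = - 120 \cdot \frac{14}{59} = - 120 \cdot 14 \cdot \frac{1}{59} = \left(-120\right) \frac{14}{59} = - \frac{1680}{59}$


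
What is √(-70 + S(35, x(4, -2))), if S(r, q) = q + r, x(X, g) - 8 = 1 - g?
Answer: 2*I*√6 ≈ 4.899*I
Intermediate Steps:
x(X, g) = 9 - g (x(X, g) = 8 + (1 - g) = 9 - g)
√(-70 + S(35, x(4, -2))) = √(-70 + ((9 - 1*(-2)) + 35)) = √(-70 + ((9 + 2) + 35)) = √(-70 + (11 + 35)) = √(-70 + 46) = √(-24) = 2*I*√6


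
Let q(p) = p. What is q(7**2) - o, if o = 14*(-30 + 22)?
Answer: 161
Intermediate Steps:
o = -112 (o = 14*(-8) = -112)
q(7**2) - o = 7**2 - 1*(-112) = 49 + 112 = 161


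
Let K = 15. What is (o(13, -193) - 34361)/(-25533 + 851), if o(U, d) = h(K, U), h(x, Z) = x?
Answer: 17173/12341 ≈ 1.3915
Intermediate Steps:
o(U, d) = 15
(o(13, -193) - 34361)/(-25533 + 851) = (15 - 34361)/(-25533 + 851) = -34346/(-24682) = -34346*(-1/24682) = 17173/12341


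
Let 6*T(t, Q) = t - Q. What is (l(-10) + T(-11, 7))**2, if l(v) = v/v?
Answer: 4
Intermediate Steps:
T(t, Q) = -Q/6 + t/6 (T(t, Q) = (t - Q)/6 = -Q/6 + t/6)
l(v) = 1
(l(-10) + T(-11, 7))**2 = (1 + (-1/6*7 + (1/6)*(-11)))**2 = (1 + (-7/6 - 11/6))**2 = (1 - 3)**2 = (-2)**2 = 4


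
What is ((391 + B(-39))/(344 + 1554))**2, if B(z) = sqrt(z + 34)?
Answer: (391 + I*sqrt(5))**2/3602404 ≈ 0.042437 + 0.0004854*I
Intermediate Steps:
B(z) = sqrt(34 + z)
((391 + B(-39))/(344 + 1554))**2 = ((391 + sqrt(34 - 39))/(344 + 1554))**2 = ((391 + sqrt(-5))/1898)**2 = ((391 + I*sqrt(5))*(1/1898))**2 = (391/1898 + I*sqrt(5)/1898)**2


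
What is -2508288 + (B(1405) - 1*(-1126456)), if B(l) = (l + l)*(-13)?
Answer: -1418362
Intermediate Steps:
B(l) = -26*l (B(l) = (2*l)*(-13) = -26*l)
-2508288 + (B(1405) - 1*(-1126456)) = -2508288 + (-26*1405 - 1*(-1126456)) = -2508288 + (-36530 + 1126456) = -2508288 + 1089926 = -1418362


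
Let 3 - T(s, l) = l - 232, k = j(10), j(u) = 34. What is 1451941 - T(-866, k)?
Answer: 1451740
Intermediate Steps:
k = 34
T(s, l) = 235 - l (T(s, l) = 3 - (l - 232) = 3 - (-232 + l) = 3 + (232 - l) = 235 - l)
1451941 - T(-866, k) = 1451941 - (235 - 1*34) = 1451941 - (235 - 34) = 1451941 - 1*201 = 1451941 - 201 = 1451740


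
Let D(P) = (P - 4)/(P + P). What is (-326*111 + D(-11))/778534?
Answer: -796077/17127748 ≈ -0.046479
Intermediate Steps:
D(P) = (-4 + P)/(2*P) (D(P) = (-4 + P)/((2*P)) = (-4 + P)*(1/(2*P)) = (-4 + P)/(2*P))
(-326*111 + D(-11))/778534 = (-326*111 + (½)*(-4 - 11)/(-11))/778534 = (-36186 + (½)*(-1/11)*(-15))*(1/778534) = (-36186 + 15/22)*(1/778534) = -796077/22*1/778534 = -796077/17127748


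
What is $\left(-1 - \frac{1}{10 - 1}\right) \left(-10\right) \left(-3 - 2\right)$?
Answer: $- \frac{500}{9} \approx -55.556$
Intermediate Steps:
$\left(-1 - \frac{1}{10 - 1}\right) \left(-10\right) \left(-3 - 2\right) = \left(-1 - \frac{1}{9}\right) \left(-10\right) \left(-5\right) = \left(- \frac{10}{9}\right) \left(-10\right) \left(-5\right) = \frac{100}{9} \left(-5\right) = - \frac{500}{9}$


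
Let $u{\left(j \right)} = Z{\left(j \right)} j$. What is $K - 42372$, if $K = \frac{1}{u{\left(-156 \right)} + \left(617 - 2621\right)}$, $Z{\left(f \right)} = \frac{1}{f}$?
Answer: $- \frac{84871117}{2003} \approx -42372.0$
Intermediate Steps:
$u{\left(j \right)} = 1$ ($u{\left(j \right)} = \frac{j}{j} = 1$)
$K = - \frac{1}{2003}$ ($K = \frac{1}{1 + \left(617 - 2621\right)} = \frac{1}{1 - 2004} = \frac{1}{-2003} = - \frac{1}{2003} \approx -0.00049925$)
$K - 42372 = - \frac{1}{2003} - 42372 = - \frac{84871117}{2003}$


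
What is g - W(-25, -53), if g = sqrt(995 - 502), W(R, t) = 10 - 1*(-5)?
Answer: -15 + sqrt(493) ≈ 7.2036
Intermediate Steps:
W(R, t) = 15 (W(R, t) = 10 + 5 = 15)
g = sqrt(493) ≈ 22.204
g - W(-25, -53) = sqrt(493) - 1*15 = sqrt(493) - 15 = -15 + sqrt(493)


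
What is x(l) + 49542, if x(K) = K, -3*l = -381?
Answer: 49669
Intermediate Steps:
l = 127 (l = -⅓*(-381) = 127)
x(l) + 49542 = 127 + 49542 = 49669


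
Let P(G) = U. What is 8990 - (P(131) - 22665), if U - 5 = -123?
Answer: 31773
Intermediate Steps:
U = -118 (U = 5 - 123 = -118)
P(G) = -118
8990 - (P(131) - 22665) = 8990 - (-118 - 22665) = 8990 - 1*(-22783) = 8990 + 22783 = 31773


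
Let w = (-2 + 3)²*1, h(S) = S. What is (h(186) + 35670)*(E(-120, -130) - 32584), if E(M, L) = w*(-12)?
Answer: -1168762176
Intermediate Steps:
w = 1 (w = 1²*1 = 1*1 = 1)
E(M, L) = -12 (E(M, L) = 1*(-12) = -12)
(h(186) + 35670)*(E(-120, -130) - 32584) = (186 + 35670)*(-12 - 32584) = 35856*(-32596) = -1168762176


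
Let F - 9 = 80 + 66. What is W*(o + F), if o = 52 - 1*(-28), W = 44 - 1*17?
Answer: 6345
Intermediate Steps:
F = 155 (F = 9 + (80 + 66) = 9 + 146 = 155)
W = 27 (W = 44 - 17 = 27)
o = 80 (o = 52 + 28 = 80)
W*(o + F) = 27*(80 + 155) = 27*235 = 6345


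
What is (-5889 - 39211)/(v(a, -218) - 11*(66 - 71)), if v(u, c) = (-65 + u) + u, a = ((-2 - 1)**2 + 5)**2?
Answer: -22550/191 ≈ -118.06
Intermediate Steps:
a = 196 (a = ((-3)**2 + 5)**2 = (9 + 5)**2 = 14**2 = 196)
v(u, c) = -65 + 2*u
(-5889 - 39211)/(v(a, -218) - 11*(66 - 71)) = (-5889 - 39211)/((-65 + 2*196) - 11*(66 - 71)) = -45100/((-65 + 392) - 11*(-5)) = -45100/(327 + 55) = -45100/382 = -45100*1/382 = -22550/191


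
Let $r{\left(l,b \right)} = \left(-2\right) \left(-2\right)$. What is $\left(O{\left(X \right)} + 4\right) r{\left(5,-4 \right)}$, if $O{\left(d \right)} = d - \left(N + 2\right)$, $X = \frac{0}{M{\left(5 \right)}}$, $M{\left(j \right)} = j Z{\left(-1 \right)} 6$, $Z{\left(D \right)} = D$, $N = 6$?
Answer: $-16$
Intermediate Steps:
$M{\left(j \right)} = - 6 j$ ($M{\left(j \right)} = j \left(-1\right) 6 = - j 6 = - 6 j$)
$X = 0$ ($X = \frac{0}{\left(-6\right) 5} = \frac{0}{-30} = 0 \left(- \frac{1}{30}\right) = 0$)
$r{\left(l,b \right)} = 4$
$O{\left(d \right)} = -8 + d$ ($O{\left(d \right)} = d - \left(6 + 2\right) = d - 8 = -8 + d$)
$\left(O{\left(X \right)} + 4\right) r{\left(5,-4 \right)} = \left(\left(-8 + 0\right) + 4\right) 4 = \left(-8 + 4\right) 4 = \left(-4\right) 4 = -16$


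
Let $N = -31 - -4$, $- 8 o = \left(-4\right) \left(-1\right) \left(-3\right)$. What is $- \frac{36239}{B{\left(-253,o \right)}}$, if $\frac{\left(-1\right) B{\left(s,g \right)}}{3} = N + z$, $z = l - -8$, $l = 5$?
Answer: $- \frac{5177}{6} \approx -862.83$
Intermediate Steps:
$z = 13$ ($z = 5 - -8 = 5 + 8 = 13$)
$o = \frac{3}{2}$ ($o = - \frac{\left(-4\right) \left(-1\right) \left(-3\right)}{8} = - \frac{4 \left(-3\right)}{8} = \left(- \frac{1}{8}\right) \left(-12\right) = \frac{3}{2} \approx 1.5$)
$N = -27$ ($N = -31 + 4 = -27$)
$B{\left(s,g \right)} = 42$ ($B{\left(s,g \right)} = - 3 \left(-27 + 13\right) = \left(-3\right) \left(-14\right) = 42$)
$- \frac{36239}{B{\left(-253,o \right)}} = - \frac{36239}{42} = \left(-36239\right) \frac{1}{42} = - \frac{5177}{6}$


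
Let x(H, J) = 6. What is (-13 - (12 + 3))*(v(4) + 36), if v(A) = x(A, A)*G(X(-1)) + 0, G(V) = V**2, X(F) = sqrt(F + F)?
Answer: -672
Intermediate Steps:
X(F) = sqrt(2)*sqrt(F) (X(F) = sqrt(2*F) = sqrt(2)*sqrt(F))
v(A) = -12 (v(A) = 6*(sqrt(2)*sqrt(-1))**2 + 0 = 6*(sqrt(2)*I)**2 + 0 = 6*(I*sqrt(2))**2 + 0 = 6*(-2) + 0 = -12 + 0 = -12)
(-13 - (12 + 3))*(v(4) + 36) = (-13 - (12 + 3))*(-12 + 36) = (-13 - 1*15)*24 = (-13 - 15)*24 = -28*24 = -672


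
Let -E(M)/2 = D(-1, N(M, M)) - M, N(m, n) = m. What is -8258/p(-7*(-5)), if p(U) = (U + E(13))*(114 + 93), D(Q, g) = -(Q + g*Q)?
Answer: -8258/6831 ≈ -1.2089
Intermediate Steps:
D(Q, g) = -Q - Q*g (D(Q, g) = -(Q + Q*g) = -Q - Q*g)
E(M) = -2 (E(M) = -2*(-1*(-1)*(1 + M) - M) = -2*((1 + M) - M) = -2*1 = -2)
p(U) = -414 + 207*U (p(U) = (U - 2)*(114 + 93) = (-2 + U)*207 = -414 + 207*U)
-8258/p(-7*(-5)) = -8258/(-414 + 207*(-7*(-5))) = -8258/(-414 + 207*35) = -8258/(-414 + 7245) = -8258/6831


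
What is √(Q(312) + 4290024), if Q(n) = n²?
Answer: 2*√1096842 ≈ 2094.6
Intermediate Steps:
√(Q(312) + 4290024) = √(312² + 4290024) = √(97344 + 4290024) = √4387368 = 2*√1096842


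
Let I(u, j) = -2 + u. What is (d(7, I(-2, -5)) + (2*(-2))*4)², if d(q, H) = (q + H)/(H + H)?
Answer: 17161/64 ≈ 268.14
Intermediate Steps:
d(q, H) = (H + q)/(2*H) (d(q, H) = (H + q)/((2*H)) = (H + q)*(1/(2*H)) = (H + q)/(2*H))
(d(7, I(-2, -5)) + (2*(-2))*4)² = (((-2 - 2) + 7)/(2*(-2 - 2)) + (2*(-2))*4)² = ((½)*(-4 + 7)/(-4) - 4*4)² = ((½)*(-¼)*3 - 16)² = (-3/8 - 16)² = (-131/8)² = 17161/64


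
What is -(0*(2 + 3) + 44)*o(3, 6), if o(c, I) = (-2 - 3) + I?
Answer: -44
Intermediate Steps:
o(c, I) = -5 + I
-(0*(2 + 3) + 44)*o(3, 6) = -(0*(2 + 3) + 44)*(-5 + 6) = -(0*5 + 44) = -(0 + 44) = -44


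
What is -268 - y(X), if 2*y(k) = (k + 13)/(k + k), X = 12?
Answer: -12889/48 ≈ -268.52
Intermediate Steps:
y(k) = (13 + k)/(4*k) (y(k) = ((k + 13)/(k + k))/2 = ((13 + k)/((2*k)))/2 = ((13 + k)*(1/(2*k)))/2 = ((13 + k)/(2*k))/2 = (13 + k)/(4*k))
-268 - y(X) = -268 - (13 + 12)/(4*12) = -268 - 25/(4*12) = -268 - 1*25/48 = -268 - 25/48 = -12889/48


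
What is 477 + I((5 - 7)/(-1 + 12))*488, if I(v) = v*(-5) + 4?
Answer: 31599/11 ≈ 2872.6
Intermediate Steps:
I(v) = 4 - 5*v (I(v) = -5*v + 4 = 4 - 5*v)
477 + I((5 - 7)/(-1 + 12))*488 = 477 + (4 - 5*(5 - 7)/(-1 + 12))*488 = 477 + (4 - (-10)/11)*488 = 477 + (4 - 5*(-2/11))*488 = 477 + (4 + 10/11)*488 = 477 + (54/11)*488 = 477 + 26352/11 = 31599/11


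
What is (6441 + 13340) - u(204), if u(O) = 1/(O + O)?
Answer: 8070647/408 ≈ 19781.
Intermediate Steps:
u(O) = 1/(2*O)
(6441 + 13340) - u(204) = (6441 + 13340) - 1/(2*204) = 19781 - 1/(2*204) = 19781 - 1*1/408 = 19781 - 1/408 = 8070647/408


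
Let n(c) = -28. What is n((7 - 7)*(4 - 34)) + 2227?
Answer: 2199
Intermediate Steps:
n((7 - 7)*(4 - 34)) + 2227 = -28 + 2227 = 2199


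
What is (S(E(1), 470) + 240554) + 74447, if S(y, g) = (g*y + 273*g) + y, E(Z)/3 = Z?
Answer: 444724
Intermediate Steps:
E(Z) = 3*Z
S(y, g) = y + 273*g + g*y (S(y, g) = (273*g + g*y) + y = y + 273*g + g*y)
(S(E(1), 470) + 240554) + 74447 = ((3*1 + 273*470 + 470*(3*1)) + 240554) + 74447 = ((3 + 128310 + 470*3) + 240554) + 74447 = ((3 + 128310 + 1410) + 240554) + 74447 = (129723 + 240554) + 74447 = 370277 + 74447 = 444724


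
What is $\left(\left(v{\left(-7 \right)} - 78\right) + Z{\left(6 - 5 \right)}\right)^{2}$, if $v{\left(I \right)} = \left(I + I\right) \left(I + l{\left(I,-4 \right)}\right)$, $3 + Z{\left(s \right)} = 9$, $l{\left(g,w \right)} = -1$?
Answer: $1600$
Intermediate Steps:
$Z{\left(s \right)} = 6$ ($Z{\left(s \right)} = -3 + 9 = 6$)
$v{\left(I \right)} = 2 I \left(-1 + I\right)$ ($v{\left(I \right)} = \left(I + I\right) \left(I - 1\right) = 2 I \left(-1 + I\right)$)
$\left(\left(v{\left(-7 \right)} - 78\right) + Z{\left(6 - 5 \right)}\right)^{2} = \left(\left(2 \left(-7\right) \left(-1 - 7\right) - 78\right) + 6\right)^{2} = \left(\left(2 \left(-7\right) \left(-8\right) - 78\right) + 6\right)^{2} = \left(\left(112 - 78\right) + 6\right)^{2} = \left(34 + 6\right)^{2} = 40^{2} = 1600$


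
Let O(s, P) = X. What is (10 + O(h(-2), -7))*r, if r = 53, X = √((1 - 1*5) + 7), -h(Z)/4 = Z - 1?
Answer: 530 + 53*√3 ≈ 621.80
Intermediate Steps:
h(Z) = 4 - 4*Z (h(Z) = -4*(Z - 1) = -4*(-1 + Z) = 4 - 4*Z)
X = √3 (X = √((1 - 5) + 7) = √(-4 + 7) = √3 ≈ 1.7320)
O(s, P) = √3
(10 + O(h(-2), -7))*r = (10 + √3)*53 = 530 + 53*√3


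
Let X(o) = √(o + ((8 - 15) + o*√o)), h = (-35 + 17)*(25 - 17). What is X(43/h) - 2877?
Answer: -2877 + √(-37836 - 129*I*√43)/72 ≈ -2877.0 - 2.7018*I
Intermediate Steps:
h = -144 (h = -18*8 = -144)
X(o) = √(-7 + o + o^(3/2)) (X(o) = √(o + (-7 + o^(3/2))) = √(-7 + o + o^(3/2)))
X(43/h) - 2877 = √(-7 + 43/(-144) + (43/(-144))^(3/2)) - 2877 = √(-7 + 43*(-1/144) + (43*(-1/144))^(3/2)) - 2877 = √(-7 - 43/144 + (-43/144)^(3/2)) - 2877 = √(-7 - 43/144 - 43*I*√43/1728) - 2877 = √(-1051/144 - 43*I*√43/1728) - 2877 = -2877 + √(-1051/144 - 43*I*√43/1728)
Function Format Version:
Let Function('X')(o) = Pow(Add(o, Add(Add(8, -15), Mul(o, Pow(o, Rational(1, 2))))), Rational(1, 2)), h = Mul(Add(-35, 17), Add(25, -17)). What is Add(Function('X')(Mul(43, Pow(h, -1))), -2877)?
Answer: Add(-2877, Mul(Rational(1, 72), Pow(Add(-37836, Mul(-129, I, Pow(43, Rational(1, 2)))), Rational(1, 2)))) ≈ Add(-2877.0, Mul(-2.7018, I))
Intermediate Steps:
h = -144 (h = Mul(-18, 8) = -144)
Function('X')(o) = Pow(Add(-7, o, Pow(o, Rational(3, 2))), Rational(1, 2)) (Function('X')(o) = Pow(Add(o, Add(-7, Pow(o, Rational(3, 2)))), Rational(1, 2)) = Pow(Add(-7, o, Pow(o, Rational(3, 2))), Rational(1, 2)))
Add(Function('X')(Mul(43, Pow(h, -1))), -2877) = Add(Pow(Add(-7, Mul(43, Pow(-144, -1)), Pow(Mul(43, Pow(-144, -1)), Rational(3, 2))), Rational(1, 2)), -2877) = Add(Pow(Add(-7, Mul(43, Rational(-1, 144)), Pow(Mul(43, Rational(-1, 144)), Rational(3, 2))), Rational(1, 2)), -2877) = Add(Pow(Add(-7, Rational(-43, 144), Pow(Rational(-43, 144), Rational(3, 2))), Rational(1, 2)), -2877) = Add(Pow(Add(-7, Rational(-43, 144), Mul(Rational(-43, 1728), I, Pow(43, Rational(1, 2)))), Rational(1, 2)), -2877) = Add(Pow(Add(Rational(-1051, 144), Mul(Rational(-43, 1728), I, Pow(43, Rational(1, 2)))), Rational(1, 2)), -2877) = Add(-2877, Pow(Add(Rational(-1051, 144), Mul(Rational(-43, 1728), I, Pow(43, Rational(1, 2)))), Rational(1, 2)))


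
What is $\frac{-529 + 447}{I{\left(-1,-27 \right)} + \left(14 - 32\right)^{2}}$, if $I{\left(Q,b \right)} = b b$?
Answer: $- \frac{82}{1053} \approx -0.077873$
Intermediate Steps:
$I{\left(Q,b \right)} = b^{2}$
$\frac{-529 + 447}{I{\left(-1,-27 \right)} + \left(14 - 32\right)^{2}} = \frac{-529 + 447}{\left(-27\right)^{2} + \left(14 - 32\right)^{2}} = - \frac{82}{729 + \left(-18\right)^{2}} = - \frac{82}{729 + 324} = - \frac{82}{1053}$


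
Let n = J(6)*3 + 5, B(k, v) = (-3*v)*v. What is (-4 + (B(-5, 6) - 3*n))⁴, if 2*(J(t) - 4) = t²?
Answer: 11156640625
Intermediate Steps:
J(t) = 4 + t²/2
B(k, v) = -3*v²
n = 71 (n = (4 + (½)*6²)*3 + 5 = (4 + (½)*36)*3 + 5 = (4 + 18)*3 + 5 = 22*3 + 5 = 66 + 5 = 71)
(-4 + (B(-5, 6) - 3*n))⁴ = (-4 + (-3*6² - 3*71))⁴ = (-4 + (-3*36 - 213))⁴ = (-4 + (-108 - 213))⁴ = (-4 - 321)⁴ = (-325)⁴ = 11156640625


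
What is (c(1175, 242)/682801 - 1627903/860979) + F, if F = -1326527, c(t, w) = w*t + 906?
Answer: -111405143784644716/83982474597 ≈ -1.3265e+6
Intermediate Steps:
c(t, w) = 906 + t*w (c(t, w) = t*w + 906 = 906 + t*w)
(c(1175, 242)/682801 - 1627903/860979) + F = ((906 + 1175*242)/682801 - 1627903/860979) - 1326527 = ((906 + 284350)*(1/682801) - 1627903*1/860979) - 1326527 = (285256*(1/682801) - 1627903/860979) - 1326527 = (285256/682801 - 1627903/860979) - 1326527 = -123704910097/83982474597 - 1326527 = -111405143784644716/83982474597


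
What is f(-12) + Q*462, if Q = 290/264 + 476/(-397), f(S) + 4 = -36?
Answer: -68629/794 ≈ -86.434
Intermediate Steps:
f(S) = -40 (f(S) = -4 - 36 = -40)
Q = -5267/52404 (Q = 290*(1/264) + 476*(-1/397) = 145/132 - 476/397 = -5267/52404 ≈ -0.10051)
f(-12) + Q*462 = -40 - 5267/52404*462 = -40 - 36869/794 = -68629/794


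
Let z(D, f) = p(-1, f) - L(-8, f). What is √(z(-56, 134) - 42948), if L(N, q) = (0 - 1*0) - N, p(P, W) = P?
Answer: 3*I*√4773 ≈ 207.26*I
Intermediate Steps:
L(N, q) = -N (L(N, q) = (0 + 0) - N = 0 - N = -N)
z(D, f) = -9 (z(D, f) = -1 - (-1)*(-8) = -1 - 1*8 = -1 - 8 = -9)
√(z(-56, 134) - 42948) = √(-9 - 42948) = √(-42957) = 3*I*√4773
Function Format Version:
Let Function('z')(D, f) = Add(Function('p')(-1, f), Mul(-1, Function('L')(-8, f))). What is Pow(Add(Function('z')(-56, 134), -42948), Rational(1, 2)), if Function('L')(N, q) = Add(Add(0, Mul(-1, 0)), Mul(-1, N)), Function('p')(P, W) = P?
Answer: Mul(3, I, Pow(4773, Rational(1, 2))) ≈ Mul(207.26, I)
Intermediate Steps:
Function('L')(N, q) = Mul(-1, N) (Function('L')(N, q) = Add(Add(0, 0), Mul(-1, N)) = Add(0, Mul(-1, N)) = Mul(-1, N))
Function('z')(D, f) = -9 (Function('z')(D, f) = Add(-1, Mul(-1, Mul(-1, -8))) = Add(-1, Mul(-1, 8)) = Add(-1, -8) = -9)
Pow(Add(Function('z')(-56, 134), -42948), Rational(1, 2)) = Pow(Add(-9, -42948), Rational(1, 2)) = Pow(-42957, Rational(1, 2)) = Mul(3, I, Pow(4773, Rational(1, 2)))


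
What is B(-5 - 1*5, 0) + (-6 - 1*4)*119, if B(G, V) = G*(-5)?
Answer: -1140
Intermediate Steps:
B(G, V) = -5*G
B(-5 - 1*5, 0) + (-6 - 1*4)*119 = -5*(-5 - 1*5) + (-6 - 1*4)*119 = -5*(-5 - 5) + (-6 - 4)*119 = -5*(-10) - 10*119 = 50 - 1190 = -1140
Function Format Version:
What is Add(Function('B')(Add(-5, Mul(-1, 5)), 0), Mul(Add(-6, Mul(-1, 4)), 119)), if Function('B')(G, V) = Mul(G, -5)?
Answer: -1140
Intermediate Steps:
Function('B')(G, V) = Mul(-5, G)
Add(Function('B')(Add(-5, Mul(-1, 5)), 0), Mul(Add(-6, Mul(-1, 4)), 119)) = Add(Mul(-5, Add(-5, Mul(-1, 5))), Mul(Add(-6, Mul(-1, 4)), 119)) = Add(Mul(-5, Add(-5, -5)), Mul(Add(-6, -4), 119)) = Add(Mul(-5, -10), Mul(-10, 119)) = Add(50, -1190) = -1140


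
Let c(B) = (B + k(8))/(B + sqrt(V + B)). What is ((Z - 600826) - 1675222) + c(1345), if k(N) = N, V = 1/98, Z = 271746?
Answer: -355067210314048/177152639 - 9471*sqrt(263622)/177152639 ≈ -2.0043e+6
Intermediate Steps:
V = 1/98 ≈ 0.010204
c(B) = (8 + B)/(B + sqrt(1/98 + B)) (c(B) = (B + 8)/(B + sqrt(1/98 + B)) = (8 + B)/(B + sqrt(1/98 + B)))
((Z - 600826) - 1675222) + c(1345) = ((271746 - 600826) - 1675222) + (8 + 1345)/(1345 + sqrt(1/98 + 1345)) = (-329080 - 1675222) + 1353/(1345 + sqrt(131811/98)) = -2004302 + 1353/(1345 + sqrt(263622)/14)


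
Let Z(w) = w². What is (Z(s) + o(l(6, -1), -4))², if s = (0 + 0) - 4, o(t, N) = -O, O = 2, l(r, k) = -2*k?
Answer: 196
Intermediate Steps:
o(t, N) = -2 (o(t, N) = -1*2 = -2)
s = -4 (s = 0 - 4 = -4)
(Z(s) + o(l(6, -1), -4))² = ((-4)² - 2)² = (16 - 2)² = 14² = 196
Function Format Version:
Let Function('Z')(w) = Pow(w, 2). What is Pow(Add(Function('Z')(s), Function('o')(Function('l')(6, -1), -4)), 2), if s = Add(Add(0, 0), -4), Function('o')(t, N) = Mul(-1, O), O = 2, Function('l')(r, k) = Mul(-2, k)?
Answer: 196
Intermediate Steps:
Function('o')(t, N) = -2 (Function('o')(t, N) = Mul(-1, 2) = -2)
s = -4 (s = Add(0, -4) = -4)
Pow(Add(Function('Z')(s), Function('o')(Function('l')(6, -1), -4)), 2) = Pow(Add(Pow(-4, 2), -2), 2) = Pow(Add(16, -2), 2) = Pow(14, 2) = 196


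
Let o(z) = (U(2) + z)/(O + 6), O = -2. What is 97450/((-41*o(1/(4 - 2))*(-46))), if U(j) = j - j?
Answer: 389800/943 ≈ 413.36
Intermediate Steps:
U(j) = 0
o(z) = z/4 (o(z) = (0 + z)/(-2 + 6) = z/4)
97450/((-41*o(1/(4 - 2))*(-46))) = 97450/((-41/(4*(4 - 2))*(-46))) = 97450/((-41/(4*2)*(-46))) = 97450/((-41*⅛*(-46))) = 97450/((-41/8*(-46))) = 97450/(943/4) = 97450*(4/943) = 389800/943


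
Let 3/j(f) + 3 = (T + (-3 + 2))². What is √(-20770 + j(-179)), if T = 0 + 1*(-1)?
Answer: I*√20767 ≈ 144.11*I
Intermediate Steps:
T = -1 (T = 0 - 1 = -1)
j(f) = 3 (j(f) = 3/(-3 + (-1 + (-3 + 2))²) = 3/(-3 + (-1 - 1)²) = 3/(-3 + (-2)²) = 3/(-3 + 4) = 3/1 = 3*1 = 3)
√(-20770 + j(-179)) = √(-20770 + 3) = √(-20767) = I*√20767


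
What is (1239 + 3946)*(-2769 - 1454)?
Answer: -21896255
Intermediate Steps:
(1239 + 3946)*(-2769 - 1454) = 5185*(-4223) = -21896255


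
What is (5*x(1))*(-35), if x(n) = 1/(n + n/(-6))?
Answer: -210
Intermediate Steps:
x(n) = 6/(5*n) (x(n) = 1/(n + n*(-⅙)) = 1/(n - n/6) = 1/(5*n/6) = 6/(5*n))
(5*x(1))*(-35) = (5*((6/5)/1))*(-35) = (5*((6/5)*1))*(-35) = (5*(6/5))*(-35) = 6*(-35) = -210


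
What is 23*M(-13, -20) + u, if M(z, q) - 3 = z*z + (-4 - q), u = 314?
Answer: 4638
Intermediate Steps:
M(z, q) = -1 + z**2 - q (M(z, q) = 3 + (z*z + (-4 - q)) = 3 + (z**2 + (-4 - q)) = 3 + (-4 + z**2 - q) = -1 + z**2 - q)
23*M(-13, -20) + u = 23*(-1 + (-13)**2 - 1*(-20)) + 314 = 23*(-1 + 169 + 20) + 314 = 23*188 + 314 = 4324 + 314 = 4638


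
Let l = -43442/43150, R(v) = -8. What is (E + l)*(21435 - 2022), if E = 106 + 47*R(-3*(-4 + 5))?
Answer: -113507248023/21575 ≈ -5.2611e+6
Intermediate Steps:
l = -21721/21575 (l = -43442*1/43150 = -21721/21575 ≈ -1.0068)
E = -270 (E = 106 + 47*(-8) = 106 - 376 = -270)
(E + l)*(21435 - 2022) = (-270 - 21721/21575)*(21435 - 2022) = -5846971/21575*19413 = -113507248023/21575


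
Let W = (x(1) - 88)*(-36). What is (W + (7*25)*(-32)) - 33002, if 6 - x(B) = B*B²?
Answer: -35614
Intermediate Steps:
x(B) = 6 - B³ (x(B) = 6 - B*B² = 6 - B³)
W = 2988 (W = ((6 - 1*1³) - 88)*(-36) = ((6 - 1*1) - 88)*(-36) = ((6 - 1) - 88)*(-36) = (5 - 88)*(-36) = -83*(-36) = 2988)
(W + (7*25)*(-32)) - 33002 = (2988 + (7*25)*(-32)) - 33002 = (2988 + 175*(-32)) - 33002 = (2988 - 5600) - 33002 = -2612 - 33002 = -35614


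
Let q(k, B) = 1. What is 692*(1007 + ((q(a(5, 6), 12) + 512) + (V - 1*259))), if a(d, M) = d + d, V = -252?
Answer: 698228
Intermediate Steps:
a(d, M) = 2*d
692*(1007 + ((q(a(5, 6), 12) + 512) + (V - 1*259))) = 692*(1007 + ((1 + 512) + (-252 - 1*259))) = 692*(1007 + (513 + (-252 - 259))) = 692*(1007 + (513 - 511)) = 692*(1007 + 2) = 692*1009 = 698228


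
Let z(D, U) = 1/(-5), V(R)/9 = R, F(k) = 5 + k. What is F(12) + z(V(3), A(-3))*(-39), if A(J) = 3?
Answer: 124/5 ≈ 24.800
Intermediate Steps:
V(R) = 9*R
z(D, U) = -1/5
F(12) + z(V(3), A(-3))*(-39) = (5 + 12) - 1/5*(-39) = 17 + 39/5 = 124/5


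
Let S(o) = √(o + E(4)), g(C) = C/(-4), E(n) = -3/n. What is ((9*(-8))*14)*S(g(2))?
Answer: -504*I*√5 ≈ -1127.0*I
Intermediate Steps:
g(C) = -C/4 (g(C) = C*(-¼) = -C/4)
S(o) = √(-¾ + o) (S(o) = √(o - 3/4) = √(o - 3*¼) = √(o - ¾) = √(-¾ + o))
((9*(-8))*14)*S(g(2)) = ((9*(-8))*14)*(√(-3 + 4*(-¼*2))/2) = (-72*14)*(√(-3 + 4*(-½))/2) = -504*√(-3 - 2) = -504*√(-5) = -504*I*√5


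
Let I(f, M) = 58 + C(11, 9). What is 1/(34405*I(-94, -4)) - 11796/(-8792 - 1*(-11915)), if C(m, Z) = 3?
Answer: -8252107019/2184751905 ≈ -3.7771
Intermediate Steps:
I(f, M) = 61 (I(f, M) = 58 + 3 = 61)
1/(34405*I(-94, -4)) - 11796/(-8792 - 1*(-11915)) = 1/(34405*61) - 11796/(-8792 - 1*(-11915)) = (1/34405)*(1/61) - 11796/(-8792 + 11915) = 1/2098705 - 11796/3123 = 1/2098705 - 11796*1/3123 = 1/2098705 - 3932/1041 = -8252107019/2184751905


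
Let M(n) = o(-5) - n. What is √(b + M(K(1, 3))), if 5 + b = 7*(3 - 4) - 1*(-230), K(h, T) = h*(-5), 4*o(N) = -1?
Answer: 9*√11/2 ≈ 14.925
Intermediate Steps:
o(N) = -¼ (o(N) = (¼)*(-1) = -¼)
K(h, T) = -5*h
b = 218 (b = -5 + (7*(3 - 4) - 1*(-230)) = -5 + (7*(-1) + 230) = -5 + (-7 + 230) = -5 + 223 = 218)
M(n) = -¼ - n
√(b + M(K(1, 3))) = √(218 + (-¼ - (-5))) = √(218 + (-¼ - 1*(-5))) = √(218 + (-¼ + 5)) = √(218 + 19/4) = √(891/4) = 9*√11/2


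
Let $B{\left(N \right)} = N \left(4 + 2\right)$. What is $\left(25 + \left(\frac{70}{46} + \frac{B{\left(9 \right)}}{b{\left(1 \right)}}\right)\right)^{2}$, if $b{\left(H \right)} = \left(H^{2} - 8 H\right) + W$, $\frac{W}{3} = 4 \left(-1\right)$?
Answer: $\frac{107081104}{190969} \approx 560.72$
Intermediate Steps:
$B{\left(N \right)} = 6 N$ ($B{\left(N \right)} = N 6 = 6 N$)
$W = -12$ ($W = 3 \cdot 4 \left(-1\right) = 3 \left(-4\right) = -12$)
$b{\left(H \right)} = -12 + H^{2} - 8 H$ ($b{\left(H \right)} = \left(H^{2} - 8 H\right) - 12 = -12 + H^{2} - 8 H$)
$\left(25 + \left(\frac{70}{46} + \frac{B{\left(9 \right)}}{b{\left(1 \right)}}\right)\right)^{2} = \left(25 + \left(\frac{70}{46} + \frac{6 \cdot 9}{-12 + 1^{2} - 8}\right)\right)^{2} = \left(25 + \left(70 \cdot \frac{1}{46} + \frac{54}{-12 + 1 - 8}\right)\right)^{2} = \left(25 + \left(\frac{35}{23} + \frac{54}{-19}\right)\right)^{2} = \left(25 + \left(\frac{35}{23} + 54 \left(- \frac{1}{19}\right)\right)\right)^{2} = \left(25 + \left(\frac{35}{23} - \frac{54}{19}\right)\right)^{2} = \left(25 - \frac{577}{437}\right)^{2} = \left(\frac{10348}{437}\right)^{2} = \frac{107081104}{190969}$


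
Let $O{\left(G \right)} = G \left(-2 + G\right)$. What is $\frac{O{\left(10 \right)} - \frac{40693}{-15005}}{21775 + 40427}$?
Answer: $\frac{177299}{133334430} \approx 0.0013297$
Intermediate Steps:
$\frac{O{\left(10 \right)} - \frac{40693}{-15005}}{21775 + 40427} = \frac{10 \left(-2 + 10\right) - \frac{40693}{-15005}}{21775 + 40427} = \frac{10 \cdot 8 - - \frac{40693}{15005}}{62202} = \left(80 + \frac{40693}{15005}\right) \frac{1}{62202} = \frac{1241093}{15005} \cdot \frac{1}{62202} = \frac{177299}{133334430}$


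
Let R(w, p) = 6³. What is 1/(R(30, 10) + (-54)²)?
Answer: 1/3132 ≈ 0.00031928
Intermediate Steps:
R(w, p) = 216
1/(R(30, 10) + (-54)²) = 1/(216 + (-54)²) = 1/(216 + 2916) = 1/3132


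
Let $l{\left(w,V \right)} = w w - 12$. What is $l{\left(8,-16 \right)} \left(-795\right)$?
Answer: $-41340$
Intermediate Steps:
$l{\left(w,V \right)} = -12 + w^{2}$ ($l{\left(w,V \right)} = w^{2} - 12 = -12 + w^{2}$)
$l{\left(8,-16 \right)} \left(-795\right) = \left(-12 + 8^{2}\right) \left(-795\right) = \left(-12 + 64\right) \left(-795\right) = 52 \left(-795\right) = -41340$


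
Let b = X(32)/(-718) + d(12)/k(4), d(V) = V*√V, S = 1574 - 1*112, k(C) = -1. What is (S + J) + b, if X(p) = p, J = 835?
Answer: 824607/359 - 24*√3 ≈ 2255.4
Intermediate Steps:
S = 1462 (S = 1574 - 112 = 1462)
d(V) = V^(3/2)
b = -16/359 - 24*√3 (b = 32/(-718) + 12^(3/2)/(-1) = 32*(-1/718) + (24*√3)*(-1) = -16/359 - 24*√3 ≈ -41.614)
(S + J) + b = (1462 + 835) + (-16/359 - 24*√3) = 2297 + (-16/359 - 24*√3) = 824607/359 - 24*√3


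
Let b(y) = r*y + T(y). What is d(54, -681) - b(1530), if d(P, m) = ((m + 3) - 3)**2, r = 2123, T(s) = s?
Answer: -2785959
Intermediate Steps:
d(P, m) = m**2 (d(P, m) = ((3 + m) - 3)**2 = m**2)
b(y) = 2124*y (b(y) = 2123*y + y = 2124*y)
d(54, -681) - b(1530) = (-681)**2 - 2124*1530 = 463761 - 1*3249720 = 463761 - 3249720 = -2785959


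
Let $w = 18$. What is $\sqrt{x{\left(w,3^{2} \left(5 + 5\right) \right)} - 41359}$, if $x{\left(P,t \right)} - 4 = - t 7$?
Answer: $3 i \sqrt{4665} \approx 204.9 i$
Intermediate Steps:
$x{\left(P,t \right)} = 4 - 7 t$ ($x{\left(P,t \right)} = 4 + - t 7 = 4 - 7 t$)
$\sqrt{x{\left(w,3^{2} \left(5 + 5\right) \right)} - 41359} = \sqrt{\left(4 - 7 \cdot 3^{2} \left(5 + 5\right)\right) - 41359} = \sqrt{\left(4 - 7 \cdot 9 \cdot 10\right) - 41359} = \sqrt{\left(4 - 630\right) - 41359} = \sqrt{-626 - 41359} = \sqrt{-41985} = 3 i \sqrt{4665}$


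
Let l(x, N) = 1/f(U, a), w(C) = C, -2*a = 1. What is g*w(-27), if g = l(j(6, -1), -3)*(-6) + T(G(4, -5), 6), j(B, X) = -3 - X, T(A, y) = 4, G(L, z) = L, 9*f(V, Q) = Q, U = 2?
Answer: -3024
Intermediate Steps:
a = -½ (a = -½*1 = -½ ≈ -0.50000)
f(V, Q) = Q/9
l(x, N) = -18 (l(x, N) = 1/((⅑)*(-½)) = 1/(-1/18) = -18)
g = 112 (g = -18*(-6) + 4 = 108 + 4 = 112)
g*w(-27) = 112*(-27) = -3024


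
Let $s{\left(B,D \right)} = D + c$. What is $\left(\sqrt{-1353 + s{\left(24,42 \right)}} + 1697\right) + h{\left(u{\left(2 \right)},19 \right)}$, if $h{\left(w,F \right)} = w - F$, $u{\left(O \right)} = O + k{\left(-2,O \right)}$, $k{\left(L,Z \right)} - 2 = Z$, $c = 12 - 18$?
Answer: $1684 + i \sqrt{1317} \approx 1684.0 + 36.29 i$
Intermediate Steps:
$c = -6$
$k{\left(L,Z \right)} = 2 + Z$
$s{\left(B,D \right)} = -6 + D$ ($s{\left(B,D \right)} = D - 6 = -6 + D$)
$u{\left(O \right)} = 2 + 2 O$ ($u{\left(O \right)} = O + \left(2 + O\right) = 2 + 2 O$)
$\left(\sqrt{-1353 + s{\left(24,42 \right)}} + 1697\right) + h{\left(u{\left(2 \right)},19 \right)} = \left(\sqrt{-1353 + \left(-6 + 42\right)} + 1697\right) + \left(\left(2 + 2 \cdot 2\right) - 19\right) = \left(\sqrt{-1353 + 36} + 1697\right) + \left(\left(2 + 4\right) - 19\right) = \left(\sqrt{-1317} + 1697\right) + \left(6 - 19\right) = \left(i \sqrt{1317} + 1697\right) - 13 = \left(1697 + i \sqrt{1317}\right) - 13 = 1684 + i \sqrt{1317}$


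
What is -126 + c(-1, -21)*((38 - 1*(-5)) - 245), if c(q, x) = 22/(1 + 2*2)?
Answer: -5074/5 ≈ -1014.8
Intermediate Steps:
c(q, x) = 22/5 (c(q, x) = 22/(1 + 4) = 22/5)
-126 + c(-1, -21)*((38 - 1*(-5)) - 245) = -126 + 22*((38 - 1*(-5)) - 245)/5 = -126 + 22*((38 + 5) - 245)/5 = -126 + 22*(43 - 245)/5 = -126 + (22/5)*(-202) = -126 - 4444/5 = -5074/5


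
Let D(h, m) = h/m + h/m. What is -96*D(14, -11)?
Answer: 2688/11 ≈ 244.36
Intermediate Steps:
D(h, m) = 2*h/m
-96*D(14, -11) = -192*14/(-11) = -192*14*(-1)/11 = -96*(-28/11) = 2688/11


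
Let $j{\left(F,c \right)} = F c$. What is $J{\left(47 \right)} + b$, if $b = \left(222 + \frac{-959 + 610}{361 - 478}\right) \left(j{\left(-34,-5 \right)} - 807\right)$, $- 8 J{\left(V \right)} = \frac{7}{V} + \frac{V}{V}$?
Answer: $- \frac{242487719}{1692} \approx -1.4331 \cdot 10^{5}$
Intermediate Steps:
$J{\left(V \right)} = - \frac{1}{8} - \frac{7}{8 V}$ ($J{\left(V \right)} = - \frac{\frac{7}{V} + \frac{V}{V}}{8} = - \frac{\frac{7}{V} + 1}{8} = - \frac{1 + \frac{7}{V}}{8} = - \frac{1}{8} - \frac{7}{8 V}$)
$b = - \frac{1289827}{9}$ ($b = \left(222 + \frac{-959 + 610}{361 - 478}\right) \left(\left(-34\right) \left(-5\right) - 807\right) = \left(222 - \frac{349}{-117}\right) \left(170 - 807\right) = \left(222 - - \frac{349}{117}\right) \left(-637\right) = \left(222 + \frac{349}{117}\right) \left(-637\right) = \frac{26323}{117} \left(-637\right) = - \frac{1289827}{9} \approx -1.4331 \cdot 10^{5}$)
$J{\left(47 \right)} + b = \frac{-7 - 47}{8 \cdot 47} - \frac{1289827}{9} = \frac{1}{8} \cdot \frac{1}{47} \left(-7 - 47\right) - \frac{1289827}{9} = \frac{1}{8} \cdot \frac{1}{47} \left(-54\right) - \frac{1289827}{9} = - \frac{27}{188} - \frac{1289827}{9} = - \frac{242487719}{1692}$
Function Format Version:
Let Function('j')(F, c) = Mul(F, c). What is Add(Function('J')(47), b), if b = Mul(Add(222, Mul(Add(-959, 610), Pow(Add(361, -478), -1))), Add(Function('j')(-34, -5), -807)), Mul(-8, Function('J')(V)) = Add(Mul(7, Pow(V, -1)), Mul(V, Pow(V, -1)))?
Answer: Rational(-242487719, 1692) ≈ -1.4331e+5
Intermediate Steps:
Function('J')(V) = Add(Rational(-1, 8), Mul(Rational(-7, 8), Pow(V, -1))) (Function('J')(V) = Mul(Rational(-1, 8), Add(Mul(7, Pow(V, -1)), Mul(V, Pow(V, -1)))) = Mul(Rational(-1, 8), Add(Mul(7, Pow(V, -1)), 1)) = Mul(Rational(-1, 8), Add(1, Mul(7, Pow(V, -1)))) = Add(Rational(-1, 8), Mul(Rational(-7, 8), Pow(V, -1))))
b = Rational(-1289827, 9) (b = Mul(Add(222, Mul(Add(-959, 610), Pow(Add(361, -478), -1))), Add(Mul(-34, -5), -807)) = Mul(Add(222, Mul(-349, Pow(-117, -1))), Add(170, -807)) = Mul(Add(222, Mul(-349, Rational(-1, 117))), -637) = Mul(Add(222, Rational(349, 117)), -637) = Mul(Rational(26323, 117), -637) = Rational(-1289827, 9) ≈ -1.4331e+5)
Add(Function('J')(47), b) = Add(Mul(Rational(1, 8), Pow(47, -1), Add(-7, Mul(-1, 47))), Rational(-1289827, 9)) = Add(Mul(Rational(1, 8), Rational(1, 47), Add(-7, -47)), Rational(-1289827, 9)) = Add(Mul(Rational(1, 8), Rational(1, 47), -54), Rational(-1289827, 9)) = Add(Rational(-27, 188), Rational(-1289827, 9)) = Rational(-242487719, 1692)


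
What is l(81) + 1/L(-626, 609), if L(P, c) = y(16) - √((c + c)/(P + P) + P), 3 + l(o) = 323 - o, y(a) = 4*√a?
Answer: 132115115/552741 + I*√245695610/552741 ≈ 239.02 + 0.028358*I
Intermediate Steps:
l(o) = 320 - o (l(o) = -3 + (323 - o) = 320 - o)
L(P, c) = 16 - √(P + c/P) (L(P, c) = 4*√16 - √((c + c)/(P + P) + P) = 4*4 - √((2*c)/((2*P)) + P) = 16 - √((2*c)*(1/(2*P)) + P) = 16 - √(c/P + P) = 16 - √(P + c/P))
l(81) + 1/L(-626, 609) = (320 - 1*81) + 1/(16 - √(-626 + 609/(-626))) = (320 - 81) + 1/(16 - √(-626 + 609*(-1/626))) = 239 + 1/(16 - √(-626 - 609/626)) = 239 + 1/(16 - √(-392485/626)) = 239 + 1/(16 - I*√245695610/626)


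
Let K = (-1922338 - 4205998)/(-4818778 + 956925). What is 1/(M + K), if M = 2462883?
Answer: 3861853/9511298230535 ≈ 4.0603e-7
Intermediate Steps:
K = 6128336/3861853 (K = -6128336/(-3861853) = -6128336*(-1/3861853) = 6128336/3861853 ≈ 1.5869)
1/(M + K) = 1/(2462883 + 6128336/3861853) = 1/(9511298230535/3861853) = 3861853/9511298230535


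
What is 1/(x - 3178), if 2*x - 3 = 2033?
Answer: -1/2160 ≈ -0.00046296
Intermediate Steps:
x = 1018 (x = 3/2 + (1/2)*2033 = 3/2 + 2033/2 = 1018)
1/(x - 3178) = 1/(1018 - 3178) = 1/(-2160) = -1/2160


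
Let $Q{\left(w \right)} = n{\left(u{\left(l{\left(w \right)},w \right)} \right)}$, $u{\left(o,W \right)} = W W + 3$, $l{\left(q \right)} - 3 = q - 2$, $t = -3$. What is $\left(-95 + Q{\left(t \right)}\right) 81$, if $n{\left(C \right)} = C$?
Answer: $-6723$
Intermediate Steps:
$l{\left(q \right)} = 1 + q$ ($l{\left(q \right)} = 3 + \left(q - 2\right) = 3 + \left(-2 + q\right) = 1 + q$)
$u{\left(o,W \right)} = 3 + W^{2}$ ($u{\left(o,W \right)} = W^{2} + 3 = 3 + W^{2}$)
$Q{\left(w \right)} = 3 + w^{2}$
$\left(-95 + Q{\left(t \right)}\right) 81 = \left(-95 + \left(3 + \left(-3\right)^{2}\right)\right) 81 = \left(-95 + \left(3 + 9\right)\right) 81 = \left(-95 + 12\right) 81 = \left(-83\right) 81 = -6723$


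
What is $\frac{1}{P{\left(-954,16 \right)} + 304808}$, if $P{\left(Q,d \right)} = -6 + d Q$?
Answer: $\frac{1}{289538} \approx 3.4538 \cdot 10^{-6}$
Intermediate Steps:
$P{\left(Q,d \right)} = -6 + Q d$
$\frac{1}{P{\left(-954,16 \right)} + 304808} = \frac{1}{\left(-6 - 15264\right) + 304808} = \frac{1}{-15270 + 304808} = \frac{1}{289538}$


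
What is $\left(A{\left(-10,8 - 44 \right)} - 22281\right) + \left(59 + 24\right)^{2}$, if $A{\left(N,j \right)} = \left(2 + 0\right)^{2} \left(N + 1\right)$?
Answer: $-15428$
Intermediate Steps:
$A{\left(N,j \right)} = 4 + 4 N$ ($A{\left(N,j \right)} = 2^{2} \left(1 + N\right) = 4 \left(1 + N\right) = 4 + 4 N$)
$\left(A{\left(-10,8 - 44 \right)} - 22281\right) + \left(59 + 24\right)^{2} = \left(\left(4 + 4 \left(-10\right)\right) - 22281\right) + \left(59 + 24\right)^{2} = \left(\left(4 - 40\right) - 22281\right) + 83^{2} = \left(-36 - 22281\right) + 6889 = -22317 + 6889 = -15428$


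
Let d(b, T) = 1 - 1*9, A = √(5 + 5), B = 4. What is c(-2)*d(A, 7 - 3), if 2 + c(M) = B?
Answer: -16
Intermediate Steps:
A = √10 ≈ 3.1623
d(b, T) = -8 (d(b, T) = 1 - 9 = -8)
c(M) = 2 (c(M) = -2 + 4 = 2)
c(-2)*d(A, 7 - 3) = 2*(-8) = -16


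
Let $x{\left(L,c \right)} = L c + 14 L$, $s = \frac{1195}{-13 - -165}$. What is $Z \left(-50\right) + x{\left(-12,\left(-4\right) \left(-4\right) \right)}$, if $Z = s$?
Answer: $- \frac{57235}{76} \approx -753.09$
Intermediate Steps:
$s = \frac{1195}{152}$ ($s = \frac{1195}{-13 + 165} = \frac{1195}{152} \approx 7.8618$)
$x{\left(L,c \right)} = 14 L + L c$
$Z = \frac{1195}{152} \approx 7.8618$
$Z \left(-50\right) + x{\left(-12,\left(-4\right) \left(-4\right) \right)} = \frac{1195}{152} \left(-50\right) - 12 \left(14 - -16\right) = - \frac{29875}{76} - 12 \left(14 + 16\right) = - \frac{29875}{76} - 360 = - \frac{57235}{76}$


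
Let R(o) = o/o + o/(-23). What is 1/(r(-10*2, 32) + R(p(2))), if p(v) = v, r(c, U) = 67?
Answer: 23/1562 ≈ 0.014725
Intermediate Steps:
R(o) = 1 - o/23 (R(o) = 1 + o*(-1/23) = 1 - o/23)
1/(r(-10*2, 32) + R(p(2))) = 1/(67 + (1 - 1/23*2)) = 1/(67 + (1 - 2/23)) = 1/(67 + 21/23) = 1/(1562/23) = 23/1562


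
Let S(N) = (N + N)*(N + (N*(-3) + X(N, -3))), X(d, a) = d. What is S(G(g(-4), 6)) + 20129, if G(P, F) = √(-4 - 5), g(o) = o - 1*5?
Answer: 20147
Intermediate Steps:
g(o) = -5 + o (g(o) = o - 5 = -5 + o)
G(P, F) = 3*I (G(P, F) = √(-9) = 3*I)
S(N) = -2*N² (S(N) = (N + N)*(N + (N*(-3) + N)) = (2*N)*(N + (-3*N + N)) = (2*N)*(N - 2*N) = (2*N)*(-N) = -2*N²)
S(G(g(-4), 6)) + 20129 = -2*(3*I)² + 20129 = -2*(-9) + 20129 = 18 + 20129 = 20147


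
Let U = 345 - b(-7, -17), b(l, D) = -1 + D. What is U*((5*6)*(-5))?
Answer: -54450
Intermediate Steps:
U = 363 (U = 345 - (-1 - 17) = 345 - 1*(-18) = 345 + 18 = 363)
U*((5*6)*(-5)) = 363*((5*6)*(-5)) = 363*(30*(-5)) = 363*(-150) = -54450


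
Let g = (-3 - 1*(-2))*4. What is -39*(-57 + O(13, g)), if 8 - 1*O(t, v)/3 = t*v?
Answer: -4797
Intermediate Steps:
g = -4 (g = (-3 + 2)*4 = -1*4 = -4)
O(t, v) = 24 - 3*t*v
-39*(-57 + O(13, g)) = -39*(-57 + (24 - 3*13*(-4))) = -39*(-57 + (24 + 156)) = -39*(-57 + 180) = -39*123 = -4797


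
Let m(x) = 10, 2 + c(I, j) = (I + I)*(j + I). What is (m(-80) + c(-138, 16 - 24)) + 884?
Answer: 41188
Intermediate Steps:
c(I, j) = -2 + 2*I*(I + j) (c(I, j) = -2 + (I + I)*(j + I) = -2 + (2*I)*(I + j) = -2 + 2*I*(I + j))
(m(-80) + c(-138, 16 - 24)) + 884 = (10 + (-2 + 2*(-138)² + 2*(-138)*(16 - 24))) + 884 = (10 + (-2 + 2*19044 + 2*(-138)*(-8))) + 884 = (10 + (-2 + 38088 + 2208)) + 884 = (10 + 40294) + 884 = 40304 + 884 = 41188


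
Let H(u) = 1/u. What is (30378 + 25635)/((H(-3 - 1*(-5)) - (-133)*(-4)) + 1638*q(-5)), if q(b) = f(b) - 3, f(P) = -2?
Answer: -112026/17443 ≈ -6.4224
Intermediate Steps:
q(b) = -5 (q(b) = -2 - 3 = -5)
(30378 + 25635)/((H(-3 - 1*(-5)) - (-133)*(-4)) + 1638*q(-5)) = (30378 + 25635)/((1/(-3 - 1*(-5)) - (-133)*(-4)) + 1638*(-5)) = 56013/((1/(-3 + 5) - 7*76) - 8190) = 56013/((1/2 - 532) - 8190) = 56013/(-1063/2 - 8190) = 56013/(-17443/2) = 56013*(-2/17443) = -112026/17443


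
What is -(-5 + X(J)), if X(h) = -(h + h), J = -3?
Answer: -1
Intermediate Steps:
X(h) = -2*h
-(-5 + X(J)) = -(-5 - 2*(-3)) = -(-5 + 6) = -1*1 = -1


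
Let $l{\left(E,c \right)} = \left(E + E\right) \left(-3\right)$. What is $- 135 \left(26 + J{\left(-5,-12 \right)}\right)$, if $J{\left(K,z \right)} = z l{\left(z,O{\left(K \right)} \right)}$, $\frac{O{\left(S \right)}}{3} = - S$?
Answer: $113130$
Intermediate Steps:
$O{\left(S \right)} = - 3 S$ ($O{\left(S \right)} = 3 \left(- S\right) = - 3 S$)
$l{\left(E,c \right)} = - 6 E$ ($l{\left(E,c \right)} = 2 E \left(-3\right) = - 6 E$)
$J{\left(K,z \right)} = - 6 z^{2}$ ($J{\left(K,z \right)} = z \left(- 6 z\right) = - 6 z^{2}$)
$- 135 \left(26 + J{\left(-5,-12 \right)}\right) = - 135 \left(26 - 6 \left(-12\right)^{2}\right) = - 135 \left(26 - 864\right) = \left(-135\right) \left(-838\right) = 113130$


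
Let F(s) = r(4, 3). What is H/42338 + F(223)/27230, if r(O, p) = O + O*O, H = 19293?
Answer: 52619515/115286374 ≈ 0.45642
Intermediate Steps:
r(O, p) = O + O**2
F(s) = 20 (F(s) = 4*(1 + 4) = 4*5 = 20)
H/42338 + F(223)/27230 = 19293/42338 + 20/27230 = 19293*(1/42338) + 20*(1/27230) = 19293/42338 + 2/2723 = 52619515/115286374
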